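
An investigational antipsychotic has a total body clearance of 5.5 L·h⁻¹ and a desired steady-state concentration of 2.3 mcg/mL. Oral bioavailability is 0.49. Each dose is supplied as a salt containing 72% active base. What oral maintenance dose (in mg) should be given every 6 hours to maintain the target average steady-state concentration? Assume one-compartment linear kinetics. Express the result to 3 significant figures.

D = CL × Css × τ / F / S = 5.500 × 2.3 × 6 / 0.49 / 0.72 = 215.1 mg

215 mg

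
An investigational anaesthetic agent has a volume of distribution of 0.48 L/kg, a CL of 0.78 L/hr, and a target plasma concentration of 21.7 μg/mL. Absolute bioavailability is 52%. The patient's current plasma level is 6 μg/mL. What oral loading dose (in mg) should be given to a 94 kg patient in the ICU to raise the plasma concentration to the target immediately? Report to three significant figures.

Total Vd = 0.48 × 94 = 45.12 L
Concentration deficit ΔC = 21.7 − 6 = 15.70 mg/L
LD = Vd × ΔC / F = 45.12 × 15.70 / 0.52 = 1362 mg

1360 mg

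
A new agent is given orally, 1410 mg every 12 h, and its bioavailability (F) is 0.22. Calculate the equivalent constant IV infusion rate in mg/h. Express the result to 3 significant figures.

Equivalent systemic input: infusion rate = F·D/τ.
Rate = 0.22 × 1410 / 12 = 25.85 mg/h

25.9 mg/h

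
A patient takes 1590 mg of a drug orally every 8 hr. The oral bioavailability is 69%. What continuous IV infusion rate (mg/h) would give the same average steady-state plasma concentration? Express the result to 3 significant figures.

Equivalent systemic input: infusion rate = F·D/τ.
Rate = 0.69 × 1590 / 8 = 137.1 mg/h

137 mg/h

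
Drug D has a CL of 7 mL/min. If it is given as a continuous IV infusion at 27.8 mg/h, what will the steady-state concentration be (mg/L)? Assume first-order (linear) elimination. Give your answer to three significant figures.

CL = 7 mL/min = 7 × 0.06 = 0.4200 L/h
Css = rate / CL = 27.8 / 0.4200 = 66.19 mg/L

66.2 mg/L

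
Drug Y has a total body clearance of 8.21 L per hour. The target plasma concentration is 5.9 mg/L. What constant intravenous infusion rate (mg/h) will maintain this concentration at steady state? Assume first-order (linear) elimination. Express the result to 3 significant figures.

48.4 mg/h

Rate = CL × Css = 8.210 × 5.9 = 48.44 mg/h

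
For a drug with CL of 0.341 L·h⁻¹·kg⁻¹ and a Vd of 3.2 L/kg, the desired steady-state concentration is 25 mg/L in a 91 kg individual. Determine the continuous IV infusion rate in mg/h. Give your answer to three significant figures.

776 mg/h

CL = 0.341 L·h⁻¹·kg⁻¹ × 91 kg = 31.03 L/h
R₀ = 31.03 × 25 = 775.8 mg/h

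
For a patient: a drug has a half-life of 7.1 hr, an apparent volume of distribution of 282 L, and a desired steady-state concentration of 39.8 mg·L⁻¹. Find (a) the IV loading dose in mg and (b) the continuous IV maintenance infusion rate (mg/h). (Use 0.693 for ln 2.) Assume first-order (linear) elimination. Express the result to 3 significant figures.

LD = Vd × C = 282.0 × 39.8 = 11220 mg
CL = 0.693 × Vd / t½ = 0.693 × 282.0 / 7.1 = 27.52 L/h
Infusion rate = CL × Css = 27.52 × 39.8 = 1095 mg/h

(a) 11200 mg; (b) 1100 mg/h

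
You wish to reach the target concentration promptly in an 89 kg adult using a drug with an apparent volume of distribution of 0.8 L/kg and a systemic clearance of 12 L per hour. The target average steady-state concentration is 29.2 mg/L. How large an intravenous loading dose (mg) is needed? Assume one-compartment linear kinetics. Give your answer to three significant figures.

2080 mg

Total Vd = 0.8 × 89 = 71.20 L
LD = Vd × C = 71.20 × 29.20 = 2079 mg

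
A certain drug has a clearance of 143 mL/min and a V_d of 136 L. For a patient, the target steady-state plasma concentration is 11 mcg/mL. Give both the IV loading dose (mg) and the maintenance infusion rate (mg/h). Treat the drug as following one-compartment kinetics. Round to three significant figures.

(a) 1500 mg; (b) 94.4 mg/h

LD = Vd · C_target = 136.0 × 11 = 1496 mg
Convert clearance: 143 mL/min × 60 min/h ÷ 1000 mL/L = 8.580 L/h
Maintenance infusion rate = CL × Css = 8.580 × 11 = 94.38 mg/h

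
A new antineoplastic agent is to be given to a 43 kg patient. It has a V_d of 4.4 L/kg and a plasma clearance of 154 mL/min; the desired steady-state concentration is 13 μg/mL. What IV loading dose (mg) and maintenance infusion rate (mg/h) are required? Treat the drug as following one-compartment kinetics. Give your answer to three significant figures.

Total Vd = 4.4 × 43 = 189.2 L
Loading: fill Vd to C_target → 189.2 L × 13 mg/L = 2460 mg
Convert clearance: 154 mL/min × 60 min/h ÷ 1000 mL/L = 9.240 L/h
Infusion rate = 9.240 L/h × 13 mg/L = 120.1 mg/h

(a) 2460 mg; (b) 120 mg/h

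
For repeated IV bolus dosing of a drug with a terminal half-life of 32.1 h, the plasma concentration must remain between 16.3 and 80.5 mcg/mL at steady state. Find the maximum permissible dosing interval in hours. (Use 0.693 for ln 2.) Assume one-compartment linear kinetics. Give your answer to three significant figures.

74.0 h

k = 0.693 / t½ = 0.693 / 32.1 = 0.02159 h⁻¹
Between IV bolus doses, concentration decays as C = C₀·e^(−kτ), so C_peak/C_trough = e^(kτ).
τ_max = ln(C_peak/C_trough) / k = ln(80.5/16.3) / 0.02159 = 1.597 / 0.02159 = 73.97 h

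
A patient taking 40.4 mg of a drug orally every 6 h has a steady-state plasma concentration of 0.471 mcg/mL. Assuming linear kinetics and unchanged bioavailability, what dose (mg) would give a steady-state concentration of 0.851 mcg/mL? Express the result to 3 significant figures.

With linear kinetics, Css is proportional to dose rate (D/τ) at fixed clearance.
D₂ = D₁ × (Css,target / Css,current) = 40.4 × 0.851/0.471 = 72.99 mg

73.0 mg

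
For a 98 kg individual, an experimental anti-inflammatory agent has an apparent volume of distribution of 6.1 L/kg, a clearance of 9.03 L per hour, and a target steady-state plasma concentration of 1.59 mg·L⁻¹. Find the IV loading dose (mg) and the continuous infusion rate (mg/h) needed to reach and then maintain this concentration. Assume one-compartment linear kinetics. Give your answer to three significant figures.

Vd(total) = 98 kg × 6.1 L/kg = 597.8 L
Loading dose = Vd × C = 597.8 × 1.59 = 950.5 mg
Maintenance infusion rate = CL × Css = 9.030 × 1.59 = 14.36 mg/h

(a) 951 mg; (b) 14.4 mg/h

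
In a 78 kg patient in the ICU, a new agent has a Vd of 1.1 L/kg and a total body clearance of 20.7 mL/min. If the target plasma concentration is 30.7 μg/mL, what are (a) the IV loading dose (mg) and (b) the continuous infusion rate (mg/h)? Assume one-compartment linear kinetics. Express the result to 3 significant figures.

(a) 2630 mg; (b) 38.1 mg/h

Vd = 1.1 L/kg × 78 kg = 85.80 L
Loading: fill Vd to C_target → 85.80 L × 30.7 mg/L = 2634 mg
CL = 20.7 mL/min × 60/1000 = 1.242 L/h
Infusion rate = 1.242 L/h × 30.7 mg/L = 38.13 mg/h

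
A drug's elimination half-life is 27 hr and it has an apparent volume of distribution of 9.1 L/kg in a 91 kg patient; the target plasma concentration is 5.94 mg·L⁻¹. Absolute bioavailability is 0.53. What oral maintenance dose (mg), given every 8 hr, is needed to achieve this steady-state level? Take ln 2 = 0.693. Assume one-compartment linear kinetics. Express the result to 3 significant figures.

1910 mg

Vd = 9.1 L/kg × 91 kg = 828.1 L
k = 0.693/27 = 0.02567 h⁻¹, so CL = k·Vd = 0.02567 × 828.1 = 21.26 L/h
D = CL × Css × τ / F = 21.26 × 5.94 × 8 / 0.53 = 1906 mg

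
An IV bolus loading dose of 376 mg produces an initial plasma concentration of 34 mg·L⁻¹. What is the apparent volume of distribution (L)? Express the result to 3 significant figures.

11.1 L

Immediately after an IV bolus, C₀ = Dose / Vd, so Vd = Dose / C₀.
Vd = 376 / 34 = 11.06 L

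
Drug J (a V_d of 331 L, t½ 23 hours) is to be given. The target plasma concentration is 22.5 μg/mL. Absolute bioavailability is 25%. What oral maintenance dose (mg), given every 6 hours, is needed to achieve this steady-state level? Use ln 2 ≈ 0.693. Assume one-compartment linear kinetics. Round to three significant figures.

5390 mg

CL = ln 2 · Vd / t½ = 0.693 × 331.0 / 23 = 9.973 L/h
D = CL × Css × τ / F = 9.973 × 22.5 × 6 / 0.25 = 5385 mg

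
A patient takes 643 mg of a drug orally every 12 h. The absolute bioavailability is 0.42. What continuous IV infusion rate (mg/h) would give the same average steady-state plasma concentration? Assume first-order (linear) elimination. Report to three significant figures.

22.5 mg/h

Equivalent systemic input: infusion rate = F·D/τ.
Rate = 0.42 × 643 / 12 = 22.51 mg/h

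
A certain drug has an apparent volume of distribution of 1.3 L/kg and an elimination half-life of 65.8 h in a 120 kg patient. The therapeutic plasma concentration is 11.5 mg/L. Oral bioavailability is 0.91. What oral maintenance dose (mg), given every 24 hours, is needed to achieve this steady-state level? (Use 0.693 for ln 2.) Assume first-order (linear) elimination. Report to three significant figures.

498 mg

Vd = 1.3 L/kg × 120 kg = 156.0 L
k = 0.693/65.8 = 0.01053 h⁻¹, so CL = k·Vd = 0.01053 × 156.0 = 1.643 L/h
D = CL × Css × τ / F = 1.643 × 11.5 × 24 / 0.91 = 498.3 mg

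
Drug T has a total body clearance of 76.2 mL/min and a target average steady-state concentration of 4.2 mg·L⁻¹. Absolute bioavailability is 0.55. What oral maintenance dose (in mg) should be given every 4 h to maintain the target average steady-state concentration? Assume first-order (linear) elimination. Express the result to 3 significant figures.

CL = 76.2 mL/min = 76.2 × 0.06 = 4.572 L/h
D = CL × Css × τ / F = 4.572 × 4.2 × 4 / 0.55 = 139.7 mg

140 mg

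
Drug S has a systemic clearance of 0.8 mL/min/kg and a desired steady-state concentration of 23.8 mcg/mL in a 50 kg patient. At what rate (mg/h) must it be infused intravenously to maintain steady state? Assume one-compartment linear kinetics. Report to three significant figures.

CL = 0.8 mL/min/kg × 50 kg = 40.00 mL/min = 40.00 × 60/1000 = 2.400 L/h
Infusion rate = CL · Css = 2.400 L/h × 23.8 mg/L = 57.12 mg/h

57.1 mg/h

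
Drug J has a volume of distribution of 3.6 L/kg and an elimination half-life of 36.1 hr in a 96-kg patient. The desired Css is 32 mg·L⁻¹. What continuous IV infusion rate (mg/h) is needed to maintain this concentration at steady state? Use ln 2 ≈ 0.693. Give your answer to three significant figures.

Vd(total) = 96 kg × 3.6 L/kg = 345.6 L
k = 0.693/36.1 = 0.01920 h⁻¹, so CL = k·Vd = 0.01920 × 345.6 = 6.636 L/h
Infusion rate = CL × Css = 6.636 × 32 = 212.4 mg/h

212 mg/h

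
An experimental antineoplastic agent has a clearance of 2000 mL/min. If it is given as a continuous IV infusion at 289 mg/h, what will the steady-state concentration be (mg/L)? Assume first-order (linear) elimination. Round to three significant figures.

2.41 mg/L

CL = 2000 mL/min = 2000 × 0.06 = 120.0 L/h
Css = rate / CL = 289 / 120.0 = 2.408 mg/L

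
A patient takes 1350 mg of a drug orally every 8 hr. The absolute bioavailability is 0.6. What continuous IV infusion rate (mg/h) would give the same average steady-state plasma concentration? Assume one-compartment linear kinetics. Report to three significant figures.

101 mg/h

Equivalent systemic input: infusion rate = F·D/τ.
Rate = 0.6 × 1350 / 8 = 101.3 mg/h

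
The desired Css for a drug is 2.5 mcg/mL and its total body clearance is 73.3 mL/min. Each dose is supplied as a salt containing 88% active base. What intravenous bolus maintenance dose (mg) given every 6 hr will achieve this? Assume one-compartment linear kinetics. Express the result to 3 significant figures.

75.0 mg

CL = 73.3 mL/min × 60/1000 = 4.398 L/h
D = CL × Css × τ / S = 4.398 × 2.5 × 6 / 0.88 = 74.97 mg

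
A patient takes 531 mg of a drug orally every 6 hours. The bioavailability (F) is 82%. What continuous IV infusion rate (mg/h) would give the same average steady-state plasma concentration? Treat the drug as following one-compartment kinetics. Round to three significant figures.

72.6 mg/h

Equivalent systemic input: infusion rate = F·D/τ.
Rate = 0.82 × 531 / 6 = 72.57 mg/h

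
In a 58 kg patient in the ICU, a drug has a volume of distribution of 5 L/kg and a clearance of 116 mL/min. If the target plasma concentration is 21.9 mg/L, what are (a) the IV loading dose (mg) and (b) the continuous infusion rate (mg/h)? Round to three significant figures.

(a) 6350 mg; (b) 152 mg/h

Vd = 5 L/kg × 58 kg = 290.0 L
Loading: fill Vd to C_target → 290.0 L × 21.9 mg/L = 6351 mg
CL = 116 mL/min × 60/1000 = 6.960 L/h
Maintenance: replace elimination → rate = CL × Css = 6.960 × 21.9 = 152.4 mg/h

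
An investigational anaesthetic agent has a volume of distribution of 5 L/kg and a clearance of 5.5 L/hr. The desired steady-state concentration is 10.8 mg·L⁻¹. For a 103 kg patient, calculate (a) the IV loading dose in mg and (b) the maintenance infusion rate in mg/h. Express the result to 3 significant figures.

(a) 5560 mg; (b) 59.4 mg/h

Vd(total) = 103 kg × 5 L/kg = 515.0 L
LD = Vd · C_target = 515.0 × 10.8 = 5562 mg
Infusion rate = 5.500 L/h × 10.8 mg/L = 59.40 mg/h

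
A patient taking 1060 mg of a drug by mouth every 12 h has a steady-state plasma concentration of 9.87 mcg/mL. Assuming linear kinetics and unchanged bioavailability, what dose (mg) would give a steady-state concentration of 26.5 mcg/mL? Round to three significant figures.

2850 mg

With linear kinetics, Css is proportional to dose rate (D/τ) at fixed clearance.
D₂ = D₁ × (Css,target / Css,current) = 1060 × 26.5/9.87 = 2846 mg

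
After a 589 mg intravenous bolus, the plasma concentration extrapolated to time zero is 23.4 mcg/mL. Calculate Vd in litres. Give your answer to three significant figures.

25.2 L

Immediately after an IV bolus, C₀ = Dose / Vd, so Vd = Dose / C₀.
Vd = 589 / 23.4 = 25.17 L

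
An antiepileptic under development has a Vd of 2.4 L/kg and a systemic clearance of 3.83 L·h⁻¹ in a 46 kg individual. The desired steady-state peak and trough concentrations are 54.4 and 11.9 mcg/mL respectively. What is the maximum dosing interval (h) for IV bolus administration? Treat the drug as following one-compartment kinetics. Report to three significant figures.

43.8 h

Total Vd = 2.4 × 46 = 110.4 L
k = CL / Vd = 3.830 / 110.4 = 0.03469 h⁻¹
Between IV bolus doses, concentration decays as C = C₀·e^(−kτ), so C_peak/C_trough = e^(kτ).
τ_max = ln(C_peak/C_trough) / k = ln(54.4/11.9) / 0.03469 = 1.520 / 0.03469 = 43.82 h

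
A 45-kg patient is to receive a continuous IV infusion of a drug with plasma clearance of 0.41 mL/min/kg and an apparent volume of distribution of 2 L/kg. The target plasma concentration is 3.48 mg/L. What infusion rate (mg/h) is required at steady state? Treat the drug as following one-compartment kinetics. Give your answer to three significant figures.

3.85 mg/h

CL = 0.41 mL/min/kg × 45 kg = 18.45 mL/min = 18.45 × 60/1000 = 1.107 L/h
R₀ = 1.107 × 3.48 = 3.852 mg/h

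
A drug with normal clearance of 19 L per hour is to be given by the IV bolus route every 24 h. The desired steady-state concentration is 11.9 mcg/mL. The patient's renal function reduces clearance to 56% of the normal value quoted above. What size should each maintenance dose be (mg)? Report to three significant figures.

Patient clearance = 0.56 × 19.00 = 10.64 L/h
At steady state, dose per interval replaces the amount cleared in that interval: D/τ = CL·Css.
D = CL × Css × τ = 10.64 × 11.9 × 24 = 3039 mg

3040 mg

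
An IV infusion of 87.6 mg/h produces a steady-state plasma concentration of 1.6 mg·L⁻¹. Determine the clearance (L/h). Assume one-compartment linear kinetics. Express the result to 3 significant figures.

At steady state, infusion rate = CL × Css, so CL = rate / Css.
CL = 87.6 / 1.6 = 54.75 L/h

54.8 L/h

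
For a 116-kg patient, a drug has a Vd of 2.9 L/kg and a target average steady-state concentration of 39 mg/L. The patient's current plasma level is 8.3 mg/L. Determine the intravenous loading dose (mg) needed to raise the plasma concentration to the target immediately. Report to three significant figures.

Vd = 2.9 L/kg × 116 kg = 336.4 L
Concentration deficit ΔC = 39 − 8.3 = 30.70 mg/L
LD = Vd × ΔC = 336.4 × 30.70 = 10330 mg

10300 mg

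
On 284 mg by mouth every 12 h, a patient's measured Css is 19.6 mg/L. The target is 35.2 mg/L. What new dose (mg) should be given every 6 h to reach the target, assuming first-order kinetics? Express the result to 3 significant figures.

With linear kinetics, Css is proportional to dose rate (D/τ) at fixed clearance.
D₂ = D₁ × (Css,target / Css,current) × (τ₂/τ₁) = 284 × (35.2/19.6) × (6/12) = 255.0 mg

255 mg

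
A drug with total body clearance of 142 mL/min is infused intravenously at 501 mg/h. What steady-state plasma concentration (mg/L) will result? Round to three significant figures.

58.8 mg/L

Convert clearance: 142 mL/min × 60 min/h ÷ 1000 mL/L = 8.520 L/h
Css = rate / CL = 501 / 8.520 = 58.80 mg/L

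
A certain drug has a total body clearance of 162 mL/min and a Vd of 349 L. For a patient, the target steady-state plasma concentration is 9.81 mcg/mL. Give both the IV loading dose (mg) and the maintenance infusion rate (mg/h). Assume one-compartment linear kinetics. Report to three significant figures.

(a) 3420 mg; (b) 95.4 mg/h

LD = Vd · C_target = 349.0 × 9.81 = 3424 mg
CL = 162 mL/min × 60/1000 = 9.720 L/h
Infusion rate = 9.720 L/h × 9.81 mg/L = 95.35 mg/h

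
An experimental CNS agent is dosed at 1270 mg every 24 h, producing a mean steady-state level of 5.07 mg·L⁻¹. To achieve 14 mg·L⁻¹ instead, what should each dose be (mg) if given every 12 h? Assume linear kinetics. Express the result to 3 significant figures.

For first-order elimination, Css ∝ F·D/(CL·τ); F and CL are unchanged, so Css ∝ D/τ.
D₂ = D₁ × (Css,target / Css,current) × (τ₂/τ₁) = 1270 × (14/5.07) × (12/24) = 1753 mg

1750 mg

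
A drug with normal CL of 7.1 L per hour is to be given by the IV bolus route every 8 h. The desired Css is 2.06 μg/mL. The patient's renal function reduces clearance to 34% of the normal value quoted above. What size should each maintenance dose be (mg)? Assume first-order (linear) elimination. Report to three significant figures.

39.8 mg

Patient clearance = 0.34 × 7.100 = 2.414 L/h
D = CL × Css × τ = 2.414 × 2.06 × 8 = 39.78 mg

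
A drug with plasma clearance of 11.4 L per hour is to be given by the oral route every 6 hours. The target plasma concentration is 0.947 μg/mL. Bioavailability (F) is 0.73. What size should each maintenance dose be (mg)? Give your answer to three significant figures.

At steady state, dose per interval replaces the amount cleared in that interval: F·D/τ = CL·Css.
D = CL × Css × τ / F = 11.40 × 0.947 × 6 / 0.73 = 88.73 mg

88.7 mg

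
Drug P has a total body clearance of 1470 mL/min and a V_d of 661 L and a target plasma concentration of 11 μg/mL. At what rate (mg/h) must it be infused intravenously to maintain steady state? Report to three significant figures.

CL = 1470 mL/min × 60/1000 = 88.20 L/h
At steady state, infusion rate equals elimination rate: rate in = CL × Css.
Rate = CL × Css = 88.20 × 11 = 970.2 mg/h

970 mg/h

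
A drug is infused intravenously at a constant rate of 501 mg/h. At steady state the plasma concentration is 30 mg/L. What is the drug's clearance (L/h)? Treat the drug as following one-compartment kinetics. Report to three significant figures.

At steady state, infusion rate = CL × Css, so CL = rate / Css.
CL = 501 / 30 = 16.70 L/h

16.7 L/h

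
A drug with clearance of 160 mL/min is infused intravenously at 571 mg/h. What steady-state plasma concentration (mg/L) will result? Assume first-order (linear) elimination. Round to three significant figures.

59.5 mg/L

CL = 160 mL/min = 160 × 0.06 = 9.600 L/h
Css = rate / CL = 571 / 9.600 = 59.48 mg/L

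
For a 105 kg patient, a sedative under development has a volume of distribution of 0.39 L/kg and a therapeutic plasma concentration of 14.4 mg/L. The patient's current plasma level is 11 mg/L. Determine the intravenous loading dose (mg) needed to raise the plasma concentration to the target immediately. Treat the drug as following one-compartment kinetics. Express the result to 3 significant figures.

139 mg

Vd = 0.39 L/kg × 105 kg = 40.95 L
Concentration deficit ΔC = 14.4 − 11 = 3.400 mg/L
LD = Vd × ΔC = 40.95 × 3.400 = 139.2 mg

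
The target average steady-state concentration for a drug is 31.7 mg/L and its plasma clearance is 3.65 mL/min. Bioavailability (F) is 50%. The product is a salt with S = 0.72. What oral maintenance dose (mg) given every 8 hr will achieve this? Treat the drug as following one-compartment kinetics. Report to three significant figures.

CL = 3.65 mL/min = 3.65 × 0.06 = 0.2190 L/h
At steady state, dose per interval replaces the amount cleared in that interval: F·S·D/τ = CL·Css.
D = CL × Css × τ / F / S = 0.2190 × 31.7 × 8 / 0.5 / 0.72 = 154.3 mg

154 mg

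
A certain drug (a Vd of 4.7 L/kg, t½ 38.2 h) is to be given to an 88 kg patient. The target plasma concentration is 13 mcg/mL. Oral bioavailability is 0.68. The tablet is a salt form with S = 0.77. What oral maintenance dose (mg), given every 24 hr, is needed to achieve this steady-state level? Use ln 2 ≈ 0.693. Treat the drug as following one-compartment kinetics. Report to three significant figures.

Vd = 4.7 L/kg × 88 kg = 413.6 L
CL = ln 2 · Vd / t½ = 0.693 × 413.6 / 38.2 = 7.503 L/h
D = CL × Css × τ / F / S = 7.503 × 13 × 24 / 0.68 / 0.77 = 4471 mg

4470 mg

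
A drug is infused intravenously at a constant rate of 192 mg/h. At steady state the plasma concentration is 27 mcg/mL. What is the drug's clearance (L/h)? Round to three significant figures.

At steady state, infusion rate = CL × Css, so CL = rate / Css.
CL = 192 / 27 = 7.111 L/h

7.11 L/h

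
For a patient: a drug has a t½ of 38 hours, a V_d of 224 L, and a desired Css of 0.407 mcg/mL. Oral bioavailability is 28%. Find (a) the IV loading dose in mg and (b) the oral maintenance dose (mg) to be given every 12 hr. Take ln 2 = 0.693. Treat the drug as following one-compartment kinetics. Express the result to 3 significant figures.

LD = Vd × C = 224.0 × 0.407 = 91.17 mg
CL = 0.693 × Vd / t½ = 0.693 × 224.0 / 38 = 4.085 L/h
D = CL × Css × τ / F = 4.085 × 0.407 × 12 / 0.28 = 71.25 mg

(a) 91.2 mg; (b) 71.3 mg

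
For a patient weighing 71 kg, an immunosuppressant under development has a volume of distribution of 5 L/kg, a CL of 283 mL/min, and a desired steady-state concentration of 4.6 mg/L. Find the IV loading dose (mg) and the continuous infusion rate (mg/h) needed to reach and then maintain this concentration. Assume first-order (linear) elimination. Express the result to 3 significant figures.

(a) 1630 mg; (b) 78.1 mg/h

Vd = 5 L/kg × 71 kg = 355.0 L
Loading dose = Vd × C = 355.0 × 4.6 = 1633 mg
CL = 283 mL/min × 60/1000 = 16.98 L/h
Maintenance: replace elimination → rate = CL × Css = 16.98 × 4.6 = 78.11 mg/h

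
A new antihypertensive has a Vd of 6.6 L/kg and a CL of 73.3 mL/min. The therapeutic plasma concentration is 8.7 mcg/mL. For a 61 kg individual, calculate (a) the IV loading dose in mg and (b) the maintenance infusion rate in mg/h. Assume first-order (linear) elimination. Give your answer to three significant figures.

Total Vd = 6.6 × 61 = 402.6 L
Loading dose = Vd × C = 402.6 × 8.7 = 3503 mg
Convert clearance: 73.3 mL/min × 60 min/h ÷ 1000 mL/L = 4.398 L/h
Infusion rate = 4.398 L/h × 8.7 mg/L = 38.26 mg/h

(a) 3500 mg; (b) 38.3 mg/h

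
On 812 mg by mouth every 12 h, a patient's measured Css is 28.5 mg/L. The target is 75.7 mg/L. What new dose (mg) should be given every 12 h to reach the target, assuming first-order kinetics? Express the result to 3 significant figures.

For first-order elimination, Css ∝ F·D/(CL·τ); F and CL are unchanged, so Css ∝ D/τ.
D₂ = D₁ × (Css,target / Css,current) = 812 × 75.7/28.5 = 2157 mg

2160 mg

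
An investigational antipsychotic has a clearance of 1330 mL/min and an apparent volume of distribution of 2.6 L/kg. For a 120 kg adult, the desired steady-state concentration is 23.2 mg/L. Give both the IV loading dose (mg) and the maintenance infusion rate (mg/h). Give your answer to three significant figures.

(a) 7240 mg; (b) 1850 mg/h

Vd(total) = 120 kg × 2.6 L/kg = 312.0 L
Loading dose = Vd × C = 312.0 × 23.2 = 7238 mg
CL = 1330 mL/min = 1330 × 0.06 = 79.80 L/h
Maintenance: replace elimination → rate = CL × Css = 79.80 × 23.2 = 1851 mg/h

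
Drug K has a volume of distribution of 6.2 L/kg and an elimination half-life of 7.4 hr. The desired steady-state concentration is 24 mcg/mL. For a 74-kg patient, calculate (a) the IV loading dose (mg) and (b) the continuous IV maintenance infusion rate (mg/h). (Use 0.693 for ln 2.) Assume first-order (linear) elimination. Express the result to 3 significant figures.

Total Vd = 6.2 × 74 = 458.8 L
LD = Vd × C = 458.8 × 24 = 11010 mg
CL = 0.693 × Vd / t½ = 0.693 × 458.8 / 7.4 = 42.97 L/h
Infusion rate = CL × Css = 42.97 × 24 = 1031 mg/h

(a) 11000 mg; (b) 1030 mg/h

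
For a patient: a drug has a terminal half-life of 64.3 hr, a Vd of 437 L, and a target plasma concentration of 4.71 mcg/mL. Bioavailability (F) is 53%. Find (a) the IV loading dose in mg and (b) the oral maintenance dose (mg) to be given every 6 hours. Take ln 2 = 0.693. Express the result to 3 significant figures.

LD = Vd × C = 437.0 × 4.71 = 2058 mg
CL = 0.693 × Vd / t½ = 0.693 × 437.0 / 64.3 = 4.710 L/h
D = CL × Css × τ / F = 4.710 × 4.71 × 6 / 0.53 = 251.1 mg

(a) 2060 mg; (b) 251 mg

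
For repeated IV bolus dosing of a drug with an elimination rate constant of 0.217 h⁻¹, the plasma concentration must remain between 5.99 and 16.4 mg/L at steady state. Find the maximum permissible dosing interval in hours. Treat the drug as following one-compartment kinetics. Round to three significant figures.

4.64 h

Between IV bolus doses, concentration decays as C = C₀·e^(−kτ), so C_peak/C_trough = e^(kτ).
τ_max = ln(C_peak/C_trough) / k = ln(16.4/5.99) / 0.2170 = 1.007 / 0.2170 = 4.641 h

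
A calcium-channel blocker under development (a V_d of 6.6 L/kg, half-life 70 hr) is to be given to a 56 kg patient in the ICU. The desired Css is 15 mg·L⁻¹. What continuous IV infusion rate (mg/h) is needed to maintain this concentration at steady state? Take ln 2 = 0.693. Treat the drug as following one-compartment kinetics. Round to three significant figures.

Vd(total) = 56 kg × 6.6 L/kg = 369.6 L
CL = ln 2 · Vd / t½ = 0.693 × 369.6 / 70 = 3.659 L/h
Infusion rate = CL × Css = 3.659 × 15 = 54.89 mg/h

54.9 mg/h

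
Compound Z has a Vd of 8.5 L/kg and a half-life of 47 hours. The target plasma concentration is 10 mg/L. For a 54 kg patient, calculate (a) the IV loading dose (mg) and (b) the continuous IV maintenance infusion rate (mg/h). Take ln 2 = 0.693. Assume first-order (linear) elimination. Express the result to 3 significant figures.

Total Vd = 8.5 × 54 = 459.0 L
LD = Vd × C = 459.0 × 10 = 4590 mg
CL = 0.693 × Vd / t½ = 0.693 × 459.0 / 47 = 6.768 L/h
Infusion rate = CL × Css = 6.768 × 10 = 67.68 mg/h

(a) 4590 mg; (b) 67.7 mg/h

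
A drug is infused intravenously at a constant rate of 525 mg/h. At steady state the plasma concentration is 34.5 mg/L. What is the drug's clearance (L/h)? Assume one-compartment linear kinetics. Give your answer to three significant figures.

At steady state, infusion rate = CL × Css, so CL = rate / Css.
CL = 525 / 34.5 = 15.22 L/h

15.2 L/h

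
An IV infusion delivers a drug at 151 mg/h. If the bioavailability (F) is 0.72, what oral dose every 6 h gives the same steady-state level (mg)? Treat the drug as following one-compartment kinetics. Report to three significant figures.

1260 mg

To maintain the same Css, the systemic dosing rate must be unchanged: F·D/τ = infusion rate.
D = rate × τ / F = 151 × 6 / 0.72 = 1258 mg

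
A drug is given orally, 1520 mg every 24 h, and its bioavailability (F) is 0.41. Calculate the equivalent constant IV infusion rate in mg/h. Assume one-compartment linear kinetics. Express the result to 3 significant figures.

Equivalent systemic input: infusion rate = F·D/τ.
Rate = 0.41 × 1520 / 24 = 25.97 mg/h

26.0 mg/h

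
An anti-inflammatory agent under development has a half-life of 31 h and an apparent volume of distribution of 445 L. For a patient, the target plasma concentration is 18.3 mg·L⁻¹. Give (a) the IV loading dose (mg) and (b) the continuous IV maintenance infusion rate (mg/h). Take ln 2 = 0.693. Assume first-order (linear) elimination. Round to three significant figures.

(a) 8140 mg; (b) 182 mg/h

LD = Vd × C = 445.0 × 18.3 = 8144 mg
CL = 0.693 × Vd / t½ = 0.693 × 445.0 / 31 = 9.948 L/h
Infusion rate = CL × Css = 9.948 × 18.3 = 182.0 mg/h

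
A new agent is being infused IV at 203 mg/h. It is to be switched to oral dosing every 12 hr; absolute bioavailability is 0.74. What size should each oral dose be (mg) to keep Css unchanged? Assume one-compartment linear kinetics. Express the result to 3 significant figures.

To maintain the same Css, the systemic dosing rate must be unchanged: F·D/τ = infusion rate.
D = rate × τ / F = 203 × 12 / 0.74 = 3292 mg

3290 mg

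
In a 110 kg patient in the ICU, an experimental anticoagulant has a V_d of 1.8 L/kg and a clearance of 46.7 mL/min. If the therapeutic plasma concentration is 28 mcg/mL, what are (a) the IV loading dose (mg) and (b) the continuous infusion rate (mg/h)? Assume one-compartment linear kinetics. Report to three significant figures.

(a) 5540 mg; (b) 78.5 mg/h

Vd(total) = 110 kg × 1.8 L/kg = 198.0 L
LD = Vd · C_target = 198.0 × 28 = 5544 mg
Convert clearance: 46.7 mL/min × 60 min/h ÷ 1000 mL/L = 2.802 L/h
Infusion rate = 2.802 L/h × 28 mg/L = 78.46 mg/h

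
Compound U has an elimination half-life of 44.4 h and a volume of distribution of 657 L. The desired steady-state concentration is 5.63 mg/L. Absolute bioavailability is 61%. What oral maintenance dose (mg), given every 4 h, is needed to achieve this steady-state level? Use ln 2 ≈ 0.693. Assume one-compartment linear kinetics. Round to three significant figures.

379 mg

k = 0.693/44.4 = 0.01561 h⁻¹, so CL = k·Vd = 0.01561 × 657.0 = 10.26 L/h
D = CL × Css × τ / F = 10.26 × 5.63 × 4 / 0.61 = 378.8 mg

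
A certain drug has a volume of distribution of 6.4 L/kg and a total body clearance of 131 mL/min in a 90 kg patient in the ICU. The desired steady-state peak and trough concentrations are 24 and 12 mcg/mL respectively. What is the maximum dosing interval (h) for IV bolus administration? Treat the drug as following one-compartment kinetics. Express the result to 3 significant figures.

50.8 h

Total Vd = 6.4 × 90 = 576.0 L
CL = 131 mL/min = 131 × 0.06 = 7.860 L/h
k = CL / Vd = 7.860 / 576.0 = 0.01365 h⁻¹
Between IV bolus doses, concentration decays as C = C₀·e^(−kτ), so C_peak/C_trough = e^(kτ).
τ_max = ln(C_peak/C_trough) / k = ln(24/12) / 0.01365 = 0.6931 / 0.01365 = 50.78 h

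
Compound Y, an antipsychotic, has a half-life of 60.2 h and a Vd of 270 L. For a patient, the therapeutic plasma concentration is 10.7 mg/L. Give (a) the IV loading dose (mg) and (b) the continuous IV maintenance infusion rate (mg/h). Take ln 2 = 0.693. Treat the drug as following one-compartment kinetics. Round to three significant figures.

(a) 2890 mg; (b) 33.3 mg/h

LD = Vd × C = 270.0 × 10.7 = 2889 mg
CL = 0.693 × Vd / t½ = 0.693 × 270.0 / 60.2 = 3.108 L/h
Infusion rate = CL × Css = 3.108 × 10.7 = 33.26 mg/h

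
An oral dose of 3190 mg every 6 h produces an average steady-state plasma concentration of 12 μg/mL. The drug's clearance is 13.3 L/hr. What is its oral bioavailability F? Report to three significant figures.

0.300

F·D/τ = CL·Css at steady state → F = CL·Css·τ / D.
F = 13.3 × 12 × 6 / 3190 = 0.300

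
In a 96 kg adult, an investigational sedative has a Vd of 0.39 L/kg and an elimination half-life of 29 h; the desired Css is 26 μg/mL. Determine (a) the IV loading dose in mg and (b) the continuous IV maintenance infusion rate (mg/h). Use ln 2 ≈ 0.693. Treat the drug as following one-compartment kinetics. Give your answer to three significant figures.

Vd = 0.39 L/kg × 96 kg = 37.44 L
LD = Vd × C = 37.44 × 26 = 973.4 mg
CL = 0.693 × Vd / t½ = 0.693 × 37.44 / 29 = 0.8947 L/h
Infusion rate = CL × Css = 0.8947 × 26 = 23.26 mg/h

(a) 973 mg; (b) 23.3 mg/h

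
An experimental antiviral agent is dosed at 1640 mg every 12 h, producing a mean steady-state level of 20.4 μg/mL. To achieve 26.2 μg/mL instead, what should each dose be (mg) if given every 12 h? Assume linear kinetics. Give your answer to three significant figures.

2110 mg

For first-order elimination, Css ∝ F·D/(CL·τ); F and CL are unchanged, so Css ∝ D/τ.
D₂ = D₁ × (Css,target / Css,current) = 1640 × 26.2/20.4 = 2106 mg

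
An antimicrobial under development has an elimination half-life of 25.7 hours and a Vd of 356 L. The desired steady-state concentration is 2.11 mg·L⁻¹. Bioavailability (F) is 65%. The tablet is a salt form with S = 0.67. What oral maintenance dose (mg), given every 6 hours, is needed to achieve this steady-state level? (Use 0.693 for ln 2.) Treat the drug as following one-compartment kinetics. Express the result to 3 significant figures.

k = 0.693/25.7 = 0.02696 h⁻¹, so CL = k·Vd = 0.02696 × 356.0 = 9.598 L/h
D = CL × Css × τ / F / S = 9.598 × 2.11 × 6 / 0.65 / 0.67 = 279.0 mg

279 mg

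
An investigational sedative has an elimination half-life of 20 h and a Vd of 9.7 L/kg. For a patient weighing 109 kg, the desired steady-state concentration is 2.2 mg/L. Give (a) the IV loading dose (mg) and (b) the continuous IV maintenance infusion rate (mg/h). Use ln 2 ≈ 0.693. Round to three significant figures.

(a) 2330 mg; (b) 80.6 mg/h

Vd(total) = 109 kg × 9.7 L/kg = 1057 L
LD = Vd × C = 1057 × 2.2 = 2325 mg
CL = 0.693 × Vd / t½ = 0.693 × 1057 / 20 = 36.63 L/h
Infusion rate = CL × Css = 36.63 × 2.2 = 80.59 mg/h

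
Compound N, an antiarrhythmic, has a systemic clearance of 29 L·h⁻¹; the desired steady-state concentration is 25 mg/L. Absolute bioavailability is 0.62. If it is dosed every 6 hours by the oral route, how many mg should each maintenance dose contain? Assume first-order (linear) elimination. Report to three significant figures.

7020 mg

D = CL × Css × τ / F = 29.00 × 25 × 6 / 0.62 = 7016 mg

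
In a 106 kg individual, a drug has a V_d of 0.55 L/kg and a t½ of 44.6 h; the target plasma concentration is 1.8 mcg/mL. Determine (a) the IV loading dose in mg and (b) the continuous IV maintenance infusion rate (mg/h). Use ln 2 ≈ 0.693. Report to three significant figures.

(a) 105 mg; (b) 1.63 mg/h

Total Vd = 0.55 × 106 = 58.30 L
LD = Vd × C = 58.30 × 1.8 = 104.9 mg
CL = 0.693 × Vd / t½ = 0.693 × 58.30 / 44.6 = 0.9059 L/h
Infusion rate = CL × Css = 0.9059 × 1.8 = 1.631 mg/h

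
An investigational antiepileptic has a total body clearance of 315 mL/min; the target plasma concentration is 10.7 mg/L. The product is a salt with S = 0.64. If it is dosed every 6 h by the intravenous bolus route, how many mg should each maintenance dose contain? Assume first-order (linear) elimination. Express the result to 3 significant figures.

1900 mg

CL = 315 mL/min = 315 × 0.06 = 18.90 L/h
At steady state, dose per interval replaces the amount cleared in that interval: S·D/τ = CL·Css.
D = CL × Css × τ / S = 18.90 × 10.7 × 6 / 0.64 = 1896 mg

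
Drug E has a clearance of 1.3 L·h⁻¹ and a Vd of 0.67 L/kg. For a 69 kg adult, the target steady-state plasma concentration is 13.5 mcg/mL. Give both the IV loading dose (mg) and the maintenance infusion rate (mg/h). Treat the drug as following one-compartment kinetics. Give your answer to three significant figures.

Vd = 0.67 L/kg × 69 kg = 46.23 L
Loading: fill Vd to C_target → 46.23 L × 13.5 mg/L = 624.1 mg
Infusion rate = 1.300 L/h × 13.5 mg/L = 17.55 mg/h

(a) 624 mg; (b) 17.6 mg/h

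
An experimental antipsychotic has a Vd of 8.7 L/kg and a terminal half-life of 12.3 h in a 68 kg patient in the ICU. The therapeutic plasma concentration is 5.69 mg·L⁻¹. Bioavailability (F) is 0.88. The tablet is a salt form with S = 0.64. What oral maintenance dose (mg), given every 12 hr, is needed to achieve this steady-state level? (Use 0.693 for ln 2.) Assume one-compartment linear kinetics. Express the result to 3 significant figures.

Vd = 8.7 L/kg × 68 kg = 591.6 L
CL = ln 2 · Vd / t½ = 0.693 × 591.6 / 12.3 = 33.33 L/h
D = CL × Css × τ / F / S = 33.33 × 5.69 × 12 / 0.88 / 0.64 = 4041 mg

4040 mg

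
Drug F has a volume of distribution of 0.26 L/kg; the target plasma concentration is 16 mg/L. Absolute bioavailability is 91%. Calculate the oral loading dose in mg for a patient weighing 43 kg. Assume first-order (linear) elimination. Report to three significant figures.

197 mg

Vd(total) = 43 kg × 0.26 L/kg = 11.18 L
LD = Vd × C / F = 11.18 × 16.00 / 0.91 = 196.6 mg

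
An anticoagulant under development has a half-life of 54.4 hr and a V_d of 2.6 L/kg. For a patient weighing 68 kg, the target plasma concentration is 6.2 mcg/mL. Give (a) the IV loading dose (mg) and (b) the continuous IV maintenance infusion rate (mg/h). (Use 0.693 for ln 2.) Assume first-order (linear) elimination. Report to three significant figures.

(a) 1100 mg; (b) 14.0 mg/h

Total Vd = 2.6 × 68 = 176.8 L
LD = Vd × C = 176.8 × 6.2 = 1096 mg
CL = 0.693 × Vd / t½ = 0.693 × 176.8 / 54.4 = 2.252 L/h
Infusion rate = CL × Css = 2.252 × 6.2 = 13.96 mg/h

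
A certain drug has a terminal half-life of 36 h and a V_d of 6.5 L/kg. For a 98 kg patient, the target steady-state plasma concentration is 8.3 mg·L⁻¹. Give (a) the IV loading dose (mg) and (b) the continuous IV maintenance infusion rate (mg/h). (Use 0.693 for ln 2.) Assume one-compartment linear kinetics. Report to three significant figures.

(a) 5290 mg; (b) 102 mg/h

Total Vd = 6.5 × 98 = 637.0 L
LD = Vd × C = 637.0 × 8.3 = 5287 mg
CL = 0.693 × Vd / t½ = 0.693 × 637.0 / 36 = 12.26 L/h
Infusion rate = CL × Css = 12.26 × 8.3 = 101.8 mg/h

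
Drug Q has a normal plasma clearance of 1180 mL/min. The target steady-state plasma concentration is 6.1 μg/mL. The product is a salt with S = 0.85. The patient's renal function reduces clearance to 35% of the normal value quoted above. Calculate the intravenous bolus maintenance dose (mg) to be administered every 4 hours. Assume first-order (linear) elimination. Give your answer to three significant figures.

711 mg

Convert clearance: 1180 mL/min × 60 min/h ÷ 1000 mL/L = 70.80 L/h
Patient clearance = 0.35 × 70.80 = 24.78 L/h
D = CL × Css × τ / S = 24.78 × 6.1 × 4 / 0.85 = 711.3 mg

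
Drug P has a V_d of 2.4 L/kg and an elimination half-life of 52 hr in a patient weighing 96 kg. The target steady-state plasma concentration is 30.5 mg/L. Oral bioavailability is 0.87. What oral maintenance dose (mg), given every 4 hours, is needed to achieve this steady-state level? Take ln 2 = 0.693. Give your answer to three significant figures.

Vd(total) = 96 kg × 2.4 L/kg = 230.4 L
k = 0.693/52 = 0.01333 h⁻¹, so CL = k·Vd = 0.01333 × 230.4 = 3.071 L/h
D = CL × Css × τ / F = 3.071 × 30.5 × 4 / 0.87 = 430.6 mg

431 mg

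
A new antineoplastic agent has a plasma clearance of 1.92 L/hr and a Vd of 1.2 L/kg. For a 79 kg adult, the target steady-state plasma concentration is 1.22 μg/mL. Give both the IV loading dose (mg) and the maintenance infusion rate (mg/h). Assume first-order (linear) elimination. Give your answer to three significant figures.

(a) 116 mg; (b) 2.34 mg/h

Vd = 1.2 L/kg × 79 kg = 94.80 L
Loading: fill Vd to C_target → 94.80 L × 1.22 mg/L = 115.7 mg
Maintenance infusion rate = CL × Css = 1.920 × 1.22 = 2.342 mg/h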